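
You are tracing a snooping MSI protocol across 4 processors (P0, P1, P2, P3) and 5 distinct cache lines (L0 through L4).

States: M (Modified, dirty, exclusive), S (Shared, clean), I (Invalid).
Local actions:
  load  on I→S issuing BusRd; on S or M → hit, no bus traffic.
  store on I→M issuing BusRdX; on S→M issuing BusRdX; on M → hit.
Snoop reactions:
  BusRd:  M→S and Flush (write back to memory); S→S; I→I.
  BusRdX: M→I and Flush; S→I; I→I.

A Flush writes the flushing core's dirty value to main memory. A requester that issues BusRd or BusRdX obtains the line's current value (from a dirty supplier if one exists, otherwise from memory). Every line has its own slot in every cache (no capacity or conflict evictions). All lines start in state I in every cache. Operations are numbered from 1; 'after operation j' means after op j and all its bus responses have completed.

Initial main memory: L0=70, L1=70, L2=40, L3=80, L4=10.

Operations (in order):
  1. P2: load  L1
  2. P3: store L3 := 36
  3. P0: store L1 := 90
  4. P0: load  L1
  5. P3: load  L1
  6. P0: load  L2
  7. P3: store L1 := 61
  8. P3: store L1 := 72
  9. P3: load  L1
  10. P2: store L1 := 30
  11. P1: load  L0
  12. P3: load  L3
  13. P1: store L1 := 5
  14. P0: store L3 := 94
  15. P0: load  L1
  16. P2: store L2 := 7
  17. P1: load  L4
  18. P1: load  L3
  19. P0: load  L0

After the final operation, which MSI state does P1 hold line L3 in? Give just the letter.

1. P2: load  L1  bus=[BusRd]  L1: P0=I P1=I P2=S P3=I  mem[L1]=70
2. P3: store L3 := 36  bus=[BusRdX]  L3: P0=I P1=I P2=I P3=M  mem[L3]=80
3. P0: store L1 := 90  bus=[BusRdX]  L1: P0=M P1=I P2=I P3=I  mem[L1]=70
4. P0: load  L1  bus=[-]  L1: P0=M P1=I P2=I P3=I  mem[L1]=70
5. P3: load  L1  bus=[BusRd,Flush]  L1: P0=S P1=I P2=I P3=S  mem[L1]=90
6. P0: load  L2  bus=[BusRd]  L2: P0=S P1=I P2=I P3=I  mem[L2]=40
7. P3: store L1 := 61  bus=[BusRdX]  L1: P0=I P1=I P2=I P3=M  mem[L1]=90
8. P3: store L1 := 72  bus=[-]  L1: P0=I P1=I P2=I P3=M  mem[L1]=90
9. P3: load  L1  bus=[-]  L1: P0=I P1=I P2=I P3=M  mem[L1]=90
10. P2: store L1 := 30  bus=[BusRdX,Flush]  L1: P0=I P1=I P2=M P3=I  mem[L1]=72
11. P1: load  L0  bus=[BusRd]  L0: P0=I P1=S P2=I P3=I  mem[L0]=70
12. P3: load  L3  bus=[-]  L3: P0=I P1=I P2=I P3=M  mem[L3]=80
13. P1: store L1 := 5  bus=[BusRdX,Flush]  L1: P0=I P1=M P2=I P3=I  mem[L1]=30
14. P0: store L3 := 94  bus=[BusRdX,Flush]  L3: P0=M P1=I P2=I P3=I  mem[L3]=36
15. P0: load  L1  bus=[BusRd,Flush]  L1: P0=S P1=S P2=I P3=I  mem[L1]=5
16. P2: store L2 := 7  bus=[BusRdX]  L2: P0=I P1=I P2=M P3=I  mem[L2]=40
17. P1: load  L4  bus=[BusRd]  L4: P0=I P1=S P2=I P3=I  mem[L4]=10
18. P1: load  L3  bus=[BusRd,Flush]  L3: P0=S P1=S P2=I P3=I  mem[L3]=94
19. P0: load  L0  bus=[BusRd]  L0: P0=S P1=S P2=I P3=I  mem[L0]=70

state = S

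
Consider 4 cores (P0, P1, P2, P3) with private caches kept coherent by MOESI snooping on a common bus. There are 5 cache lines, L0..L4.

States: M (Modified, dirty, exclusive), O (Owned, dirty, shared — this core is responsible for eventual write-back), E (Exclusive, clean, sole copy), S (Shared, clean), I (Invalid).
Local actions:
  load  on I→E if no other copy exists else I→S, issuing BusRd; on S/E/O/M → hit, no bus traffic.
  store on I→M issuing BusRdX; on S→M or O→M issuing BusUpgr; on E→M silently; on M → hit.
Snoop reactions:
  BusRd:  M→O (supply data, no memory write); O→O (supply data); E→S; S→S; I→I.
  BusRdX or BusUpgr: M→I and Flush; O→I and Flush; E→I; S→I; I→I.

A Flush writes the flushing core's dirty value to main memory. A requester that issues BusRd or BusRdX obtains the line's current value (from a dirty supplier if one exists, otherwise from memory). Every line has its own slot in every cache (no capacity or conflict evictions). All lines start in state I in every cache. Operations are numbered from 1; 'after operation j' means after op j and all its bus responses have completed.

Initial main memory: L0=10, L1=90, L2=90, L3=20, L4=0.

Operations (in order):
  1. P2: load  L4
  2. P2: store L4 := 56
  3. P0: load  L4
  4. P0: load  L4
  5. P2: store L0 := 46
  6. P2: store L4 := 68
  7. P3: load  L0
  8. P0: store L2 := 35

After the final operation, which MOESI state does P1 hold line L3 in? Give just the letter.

1. P2: load  L4  bus=[BusRd]  L4: P0=I P1=I P2=E P3=I  mem[L4]=0
2. P2: store L4 := 56  bus=[-]  L4: P0=I P1=I P2=M P3=I  mem[L4]=0
3. P0: load  L4  bus=[BusRd]  L4: P0=S P1=I P2=O P3=I  mem[L4]=0
4. P0: load  L4  bus=[-]  L4: P0=S P1=I P2=O P3=I  mem[L4]=0
5. P2: store L0 := 46  bus=[BusRdX]  L0: P0=I P1=I P2=M P3=I  mem[L0]=10
6. P2: store L4 := 68  bus=[BusUpgr]  L4: P0=I P1=I P2=M P3=I  mem[L4]=0
7. P3: load  L0  bus=[BusRd]  L0: P0=I P1=I P2=O P3=S  mem[L0]=10
8. P0: store L2 := 35  bus=[BusRdX]  L2: P0=M P1=I P2=I P3=I  mem[L2]=90

state = I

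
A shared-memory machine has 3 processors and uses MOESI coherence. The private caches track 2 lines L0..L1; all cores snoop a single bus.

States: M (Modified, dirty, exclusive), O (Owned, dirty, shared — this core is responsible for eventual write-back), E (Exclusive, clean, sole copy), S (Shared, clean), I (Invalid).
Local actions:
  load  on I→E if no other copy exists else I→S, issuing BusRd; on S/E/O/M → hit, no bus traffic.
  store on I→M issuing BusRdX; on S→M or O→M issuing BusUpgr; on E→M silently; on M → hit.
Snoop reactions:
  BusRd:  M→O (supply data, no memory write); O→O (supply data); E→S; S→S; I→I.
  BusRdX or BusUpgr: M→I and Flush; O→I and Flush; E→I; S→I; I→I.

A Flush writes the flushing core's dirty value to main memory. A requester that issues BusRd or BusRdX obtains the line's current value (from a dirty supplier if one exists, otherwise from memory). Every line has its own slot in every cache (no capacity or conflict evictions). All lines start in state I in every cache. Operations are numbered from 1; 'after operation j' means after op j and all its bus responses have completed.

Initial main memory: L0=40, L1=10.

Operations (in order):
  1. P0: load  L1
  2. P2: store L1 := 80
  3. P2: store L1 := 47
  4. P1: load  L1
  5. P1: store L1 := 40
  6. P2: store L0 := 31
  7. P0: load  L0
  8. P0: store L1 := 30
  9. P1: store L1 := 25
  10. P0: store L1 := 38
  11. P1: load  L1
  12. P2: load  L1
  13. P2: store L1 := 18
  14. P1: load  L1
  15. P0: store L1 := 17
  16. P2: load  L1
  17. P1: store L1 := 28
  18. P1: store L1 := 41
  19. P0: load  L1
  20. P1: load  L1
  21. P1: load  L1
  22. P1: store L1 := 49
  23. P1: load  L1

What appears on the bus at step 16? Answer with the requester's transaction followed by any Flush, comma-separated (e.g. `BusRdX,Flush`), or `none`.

1. P0: load  L1  bus=[BusRd]  L1: P0=E P1=I P2=I  mem[L1]=10
2. P2: store L1 := 80  bus=[BusRdX]  L1: P0=I P1=I P2=M  mem[L1]=10
3. P2: store L1 := 47  bus=[-]  L1: P0=I P1=I P2=M  mem[L1]=10
4. P1: load  L1  bus=[BusRd]  L1: P0=I P1=S P2=O  mem[L1]=10
5. P1: store L1 := 40  bus=[BusUpgr,Flush]  L1: P0=I P1=M P2=I  mem[L1]=47
6. P2: store L0 := 31  bus=[BusRdX]  L0: P0=I P1=I P2=M  mem[L0]=40
7. P0: load  L0  bus=[BusRd]  L0: P0=S P1=I P2=O  mem[L0]=40
8. P0: store L1 := 30  bus=[BusRdX,Flush]  L1: P0=M P1=I P2=I  mem[L1]=40
9. P1: store L1 := 25  bus=[BusRdX,Flush]  L1: P0=I P1=M P2=I  mem[L1]=30
10. P0: store L1 := 38  bus=[BusRdX,Flush]  L1: P0=M P1=I P2=I  mem[L1]=25
11. P1: load  L1  bus=[BusRd]  L1: P0=O P1=S P2=I  mem[L1]=25
12. P2: load  L1  bus=[BusRd]  L1: P0=O P1=S P2=S  mem[L1]=25
13. P2: store L1 := 18  bus=[BusUpgr,Flush]  L1: P0=I P1=I P2=M  mem[L1]=38
14. P1: load  L1  bus=[BusRd]  L1: P0=I P1=S P2=O  mem[L1]=38
15. P0: store L1 := 17  bus=[BusRdX,Flush]  L1: P0=M P1=I P2=I  mem[L1]=18
16. P2: load  L1  bus=[BusRd]  L1: P0=O P1=I P2=S  mem[L1]=18
17. P1: store L1 := 28  bus=[BusRdX,Flush]  L1: P0=I P1=M P2=I  mem[L1]=17
18. P1: store L1 := 41  bus=[-]  L1: P0=I P1=M P2=I  mem[L1]=17
19. P0: load  L1  bus=[BusRd]  L1: P0=S P1=O P2=I  mem[L1]=17
20. P1: load  L1  bus=[-]  L1: P0=S P1=O P2=I  mem[L1]=17
21. P1: load  L1  bus=[-]  L1: P0=S P1=O P2=I  mem[L1]=17
22. P1: store L1 := 49  bus=[BusUpgr]  L1: P0=I P1=M P2=I  mem[L1]=17
23. P1: load  L1  bus=[-]  L1: P0=I P1=M P2=I  mem[L1]=17

bus = BusRd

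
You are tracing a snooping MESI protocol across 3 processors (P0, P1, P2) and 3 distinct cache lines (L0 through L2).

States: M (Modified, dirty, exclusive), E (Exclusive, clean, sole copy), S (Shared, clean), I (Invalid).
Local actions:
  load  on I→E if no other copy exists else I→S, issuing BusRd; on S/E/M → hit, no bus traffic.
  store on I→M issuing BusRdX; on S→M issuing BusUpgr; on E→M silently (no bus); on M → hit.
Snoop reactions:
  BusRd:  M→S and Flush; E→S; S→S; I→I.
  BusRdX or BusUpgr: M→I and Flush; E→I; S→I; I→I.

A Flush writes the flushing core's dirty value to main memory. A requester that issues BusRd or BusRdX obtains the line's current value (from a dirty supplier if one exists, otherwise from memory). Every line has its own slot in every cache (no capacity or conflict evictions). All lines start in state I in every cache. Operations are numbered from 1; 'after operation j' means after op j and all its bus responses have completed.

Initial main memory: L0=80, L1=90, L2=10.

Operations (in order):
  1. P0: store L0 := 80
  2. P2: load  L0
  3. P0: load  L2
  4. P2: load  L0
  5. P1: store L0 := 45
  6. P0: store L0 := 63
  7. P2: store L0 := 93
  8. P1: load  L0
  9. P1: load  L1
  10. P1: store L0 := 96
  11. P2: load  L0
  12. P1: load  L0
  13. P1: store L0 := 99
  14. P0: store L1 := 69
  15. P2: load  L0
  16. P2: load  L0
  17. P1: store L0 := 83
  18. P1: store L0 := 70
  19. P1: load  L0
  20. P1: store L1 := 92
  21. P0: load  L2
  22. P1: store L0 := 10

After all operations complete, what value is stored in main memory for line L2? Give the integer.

1. P0: store L0 := 80  bus=[BusRdX]  L0: P0=M P1=I P2=I  mem[L0]=80
2. P2: load  L0  bus=[BusRd,Flush]  L0: P0=S P1=I P2=S  mem[L0]=80
3. P0: load  L2  bus=[BusRd]  L2: P0=E P1=I P2=I  mem[L2]=10
4. P2: load  L0  bus=[-]  L0: P0=S P1=I P2=S  mem[L0]=80
5. P1: store L0 := 45  bus=[BusRdX]  L0: P0=I P1=M P2=I  mem[L0]=80
6. P0: store L0 := 63  bus=[BusRdX,Flush]  L0: P0=M P1=I P2=I  mem[L0]=45
7. P2: store L0 := 93  bus=[BusRdX,Flush]  L0: P0=I P1=I P2=M  mem[L0]=63
8. P1: load  L0  bus=[BusRd,Flush]  L0: P0=I P1=S P2=S  mem[L0]=93
9. P1: load  L1  bus=[BusRd]  L1: P0=I P1=E P2=I  mem[L1]=90
10. P1: store L0 := 96  bus=[BusUpgr]  L0: P0=I P1=M P2=I  mem[L0]=93
11. P2: load  L0  bus=[BusRd,Flush]  L0: P0=I P1=S P2=S  mem[L0]=96
12. P1: load  L0  bus=[-]  L0: P0=I P1=S P2=S  mem[L0]=96
13. P1: store L0 := 99  bus=[BusUpgr]  L0: P0=I P1=M P2=I  mem[L0]=96
14. P0: store L1 := 69  bus=[BusRdX]  L1: P0=M P1=I P2=I  mem[L1]=90
15. P2: load  L0  bus=[BusRd,Flush]  L0: P0=I P1=S P2=S  mem[L0]=99
16. P2: load  L0  bus=[-]  L0: P0=I P1=S P2=S  mem[L0]=99
17. P1: store L0 := 83  bus=[BusUpgr]  L0: P0=I P1=M P2=I  mem[L0]=99
18. P1: store L0 := 70  bus=[-]  L0: P0=I P1=M P2=I  mem[L0]=99
19. P1: load  L0  bus=[-]  L0: P0=I P1=M P2=I  mem[L0]=99
20. P1: store L1 := 92  bus=[BusRdX,Flush]  L1: P0=I P1=M P2=I  mem[L1]=69
21. P0: load  L2  bus=[-]  L2: P0=E P1=I P2=I  mem[L2]=10
22. P1: store L0 := 10  bus=[-]  L0: P0=I P1=M P2=I  mem[L0]=99

memory[L2] = 10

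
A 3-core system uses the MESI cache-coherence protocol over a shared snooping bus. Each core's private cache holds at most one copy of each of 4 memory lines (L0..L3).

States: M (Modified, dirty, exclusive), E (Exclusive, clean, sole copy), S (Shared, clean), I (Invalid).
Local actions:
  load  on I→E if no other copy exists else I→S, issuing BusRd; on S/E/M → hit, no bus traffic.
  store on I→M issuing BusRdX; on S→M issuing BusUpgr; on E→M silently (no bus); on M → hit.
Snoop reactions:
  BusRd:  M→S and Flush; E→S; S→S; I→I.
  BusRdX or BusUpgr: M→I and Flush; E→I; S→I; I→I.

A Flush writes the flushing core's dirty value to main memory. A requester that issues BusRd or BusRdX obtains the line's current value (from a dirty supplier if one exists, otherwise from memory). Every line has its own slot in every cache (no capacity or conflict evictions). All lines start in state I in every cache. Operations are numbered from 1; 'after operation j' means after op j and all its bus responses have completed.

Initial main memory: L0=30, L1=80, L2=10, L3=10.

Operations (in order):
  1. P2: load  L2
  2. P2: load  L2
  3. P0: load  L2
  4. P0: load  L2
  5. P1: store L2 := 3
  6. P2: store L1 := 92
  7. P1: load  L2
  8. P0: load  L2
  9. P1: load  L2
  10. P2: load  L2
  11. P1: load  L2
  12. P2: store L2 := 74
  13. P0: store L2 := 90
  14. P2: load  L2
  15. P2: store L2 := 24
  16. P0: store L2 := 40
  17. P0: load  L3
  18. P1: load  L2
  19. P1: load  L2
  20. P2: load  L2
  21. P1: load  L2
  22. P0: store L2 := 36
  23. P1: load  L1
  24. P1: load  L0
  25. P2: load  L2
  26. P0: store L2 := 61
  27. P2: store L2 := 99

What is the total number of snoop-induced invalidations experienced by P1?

invalidations = 2

  op1 P2: load  L2 → I/I/E on L2; bus BusRd; mem=10
  op2 P2: load  L2 → I/I/E on L2; bus (none); mem=10
  op3 P0: load  L2 → S/I/S on L2; bus BusRd; mem=10
  op4 P0: load  L2 → S/I/S on L2; bus (none); mem=10
  op5 P1: store L2 := 3 → I/M/I on L2; bus BusRdX; mem=10
  op6 P2: store L1 := 92 → I/I/M on L1; bus BusRdX; mem=80
  op7 P1: load  L2 → I/M/I on L2; bus (none); mem=10
  op8 P0: load  L2 → S/S/I on L2; bus BusRd Flush; mem=3
  op9 P1: load  L2 → S/S/I on L2; bus (none); mem=3
  op10 P2: load  L2 → S/S/S on L2; bus BusRd; mem=3
  op11 P1: load  L2 → S/S/S on L2; bus (none); mem=3
  op12 P2: store L2 := 74 → I/I/M on L2; bus BusUpgr; mem=3
  op13 P0: store L2 := 90 → M/I/I on L2; bus BusRdX Flush; mem=74
  op14 P2: load  L2 → S/I/S on L2; bus BusRd Flush; mem=90
  op15 P2: store L2 := 24 → I/I/M on L2; bus BusUpgr; mem=90
  op16 P0: store L2 := 40 → M/I/I on L2; bus BusRdX Flush; mem=24
  op17 P0: load  L3 → E/I/I on L3; bus BusRd; mem=10
  op18 P1: load  L2 → S/S/I on L2; bus BusRd Flush; mem=40
  op19 P1: load  L2 → S/S/I on L2; bus (none); mem=40
  op20 P2: load  L2 → S/S/S on L2; bus BusRd; mem=40
  op21 P1: load  L2 → S/S/S on L2; bus (none); mem=40
  op22 P0: store L2 := 36 → M/I/I on L2; bus BusUpgr; mem=40
  op23 P1: load  L1 → I/S/S on L1; bus BusRd Flush; mem=92
  op24 P1: load  L0 → I/E/I on L0; bus BusRd; mem=30
  op25 P2: load  L2 → S/I/S on L2; bus BusRd Flush; mem=36
  op26 P0: store L2 := 61 → M/I/I on L2; bus BusUpgr; mem=36
  op27 P2: store L2 := 99 → I/I/M on L2; bus BusRdX Flush; mem=61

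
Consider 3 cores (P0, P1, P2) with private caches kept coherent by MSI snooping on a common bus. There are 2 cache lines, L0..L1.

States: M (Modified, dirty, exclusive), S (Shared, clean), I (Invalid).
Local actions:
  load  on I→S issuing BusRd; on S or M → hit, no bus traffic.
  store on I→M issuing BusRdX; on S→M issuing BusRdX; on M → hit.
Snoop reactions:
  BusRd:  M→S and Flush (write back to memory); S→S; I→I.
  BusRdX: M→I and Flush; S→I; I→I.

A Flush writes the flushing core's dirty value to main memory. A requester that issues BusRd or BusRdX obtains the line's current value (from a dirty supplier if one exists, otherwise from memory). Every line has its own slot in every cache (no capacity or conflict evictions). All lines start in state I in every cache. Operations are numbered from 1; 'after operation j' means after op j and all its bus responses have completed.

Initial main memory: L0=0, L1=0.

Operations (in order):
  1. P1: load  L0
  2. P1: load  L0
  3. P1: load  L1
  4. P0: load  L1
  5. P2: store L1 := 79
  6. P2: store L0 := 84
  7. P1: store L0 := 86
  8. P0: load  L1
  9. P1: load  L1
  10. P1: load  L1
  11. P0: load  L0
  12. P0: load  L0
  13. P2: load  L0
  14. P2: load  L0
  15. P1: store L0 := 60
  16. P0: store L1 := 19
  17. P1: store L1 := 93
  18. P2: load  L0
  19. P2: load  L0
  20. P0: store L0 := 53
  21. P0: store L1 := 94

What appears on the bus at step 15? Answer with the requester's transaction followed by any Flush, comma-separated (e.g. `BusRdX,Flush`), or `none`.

bus = BusRdX

[1] P1: load  L0 | P0:I, P1:S(0), P2:I | bus: BusRd
[2] P1: load  L0 | P0:I, P1:S(0), P2:I | bus: none
[3] P1: load  L1 | P0:I, P1:S(0), P2:I | bus: BusRd
[4] P0: load  L1 | P0:S(0), P1:S(0), P2:I | bus: BusRd
[5] P2: store L1 := 79 | P0:I, P1:I, P2:M(79) | bus: BusRdX
[6] P2: store L0 := 84 | P0:I, P1:I, P2:M(84) | bus: BusRdX
[7] P1: store L0 := 86 | P0:I, P1:M(86), P2:I | bus: BusRdX,Flush
[8] P0: load  L1 | P0:S(79), P1:I, P2:S(79) | bus: BusRd,Flush
[9] P1: load  L1 | P0:S(79), P1:S(79), P2:S(79) | bus: BusRd
[10] P1: load  L1 | P0:S(79), P1:S(79), P2:S(79) | bus: none
[11] P0: load  L0 | P0:S(86), P1:S(86), P2:I | bus: BusRd,Flush
[12] P0: load  L0 | P0:S(86), P1:S(86), P2:I | bus: none
[13] P2: load  L0 | P0:S(86), P1:S(86), P2:S(86) | bus: BusRd
[14] P2: load  L0 | P0:S(86), P1:S(86), P2:S(86) | bus: none
[15] P1: store L0 := 60 | P0:I, P1:M(60), P2:I | bus: BusRdX
[16] P0: store L1 := 19 | P0:M(19), P1:I, P2:I | bus: BusRdX
[17] P1: store L1 := 93 | P0:I, P1:M(93), P2:I | bus: BusRdX,Flush
[18] P2: load  L0 | P0:I, P1:S(60), P2:S(60) | bus: BusRd,Flush
[19] P2: load  L0 | P0:I, P1:S(60), P2:S(60) | bus: none
[20] P0: store L0 := 53 | P0:M(53), P1:I, P2:I | bus: BusRdX
[21] P0: store L1 := 94 | P0:M(94), P1:I, P2:I | bus: BusRdX,Flush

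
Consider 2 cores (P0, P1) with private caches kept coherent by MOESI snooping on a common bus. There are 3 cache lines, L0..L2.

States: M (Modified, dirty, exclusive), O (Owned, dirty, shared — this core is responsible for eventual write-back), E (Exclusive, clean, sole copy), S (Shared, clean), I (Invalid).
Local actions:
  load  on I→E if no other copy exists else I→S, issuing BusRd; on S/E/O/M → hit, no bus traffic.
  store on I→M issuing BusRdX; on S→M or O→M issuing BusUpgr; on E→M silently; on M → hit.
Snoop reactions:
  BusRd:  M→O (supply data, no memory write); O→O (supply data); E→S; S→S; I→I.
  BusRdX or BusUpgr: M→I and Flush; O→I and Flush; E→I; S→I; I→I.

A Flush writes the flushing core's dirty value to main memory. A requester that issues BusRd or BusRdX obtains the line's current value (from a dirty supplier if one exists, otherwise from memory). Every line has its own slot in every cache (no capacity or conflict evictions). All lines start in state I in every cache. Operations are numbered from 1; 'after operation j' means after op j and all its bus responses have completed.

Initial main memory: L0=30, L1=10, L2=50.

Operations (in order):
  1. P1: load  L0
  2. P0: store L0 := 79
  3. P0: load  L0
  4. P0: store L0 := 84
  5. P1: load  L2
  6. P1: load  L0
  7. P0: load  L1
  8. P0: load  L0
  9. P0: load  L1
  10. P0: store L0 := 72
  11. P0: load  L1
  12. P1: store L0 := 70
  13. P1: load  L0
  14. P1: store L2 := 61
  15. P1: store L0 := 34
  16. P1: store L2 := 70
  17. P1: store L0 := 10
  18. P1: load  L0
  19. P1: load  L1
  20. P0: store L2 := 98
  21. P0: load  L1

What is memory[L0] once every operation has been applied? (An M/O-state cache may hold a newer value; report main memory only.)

memory[L0] = 72

  op1 P1: load  L0 → I/E on L0; bus BusRd; mem=30
  op2 P0: store L0 := 79 → M/I on L0; bus BusRdX; mem=30
  op3 P0: load  L0 → M/I on L0; bus (none); mem=30
  op4 P0: store L0 := 84 → M/I on L0; bus (none); mem=30
  op5 P1: load  L2 → I/E on L2; bus BusRd; mem=50
  op6 P1: load  L0 → O/S on L0; bus BusRd; mem=30
  op7 P0: load  L1 → E/I on L1; bus BusRd; mem=10
  op8 P0: load  L0 → O/S on L0; bus (none); mem=30
  op9 P0: load  L1 → E/I on L1; bus (none); mem=10
  op10 P0: store L0 := 72 → M/I on L0; bus BusUpgr; mem=30
  op11 P0: load  L1 → E/I on L1; bus (none); mem=10
  op12 P1: store L0 := 70 → I/M on L0; bus BusRdX Flush; mem=72
  op13 P1: load  L0 → I/M on L0; bus (none); mem=72
  op14 P1: store L2 := 61 → I/M on L2; bus (none); mem=50
  op15 P1: store L0 := 34 → I/M on L0; bus (none); mem=72
  op16 P1: store L2 := 70 → I/M on L2; bus (none); mem=50
  op17 P1: store L0 := 10 → I/M on L0; bus (none); mem=72
  op18 P1: load  L0 → I/M on L0; bus (none); mem=72
  op19 P1: load  L1 → S/S on L1; bus BusRd; mem=10
  op20 P0: store L2 := 98 → M/I on L2; bus BusRdX Flush; mem=70
  op21 P0: load  L1 → S/S on L1; bus (none); mem=10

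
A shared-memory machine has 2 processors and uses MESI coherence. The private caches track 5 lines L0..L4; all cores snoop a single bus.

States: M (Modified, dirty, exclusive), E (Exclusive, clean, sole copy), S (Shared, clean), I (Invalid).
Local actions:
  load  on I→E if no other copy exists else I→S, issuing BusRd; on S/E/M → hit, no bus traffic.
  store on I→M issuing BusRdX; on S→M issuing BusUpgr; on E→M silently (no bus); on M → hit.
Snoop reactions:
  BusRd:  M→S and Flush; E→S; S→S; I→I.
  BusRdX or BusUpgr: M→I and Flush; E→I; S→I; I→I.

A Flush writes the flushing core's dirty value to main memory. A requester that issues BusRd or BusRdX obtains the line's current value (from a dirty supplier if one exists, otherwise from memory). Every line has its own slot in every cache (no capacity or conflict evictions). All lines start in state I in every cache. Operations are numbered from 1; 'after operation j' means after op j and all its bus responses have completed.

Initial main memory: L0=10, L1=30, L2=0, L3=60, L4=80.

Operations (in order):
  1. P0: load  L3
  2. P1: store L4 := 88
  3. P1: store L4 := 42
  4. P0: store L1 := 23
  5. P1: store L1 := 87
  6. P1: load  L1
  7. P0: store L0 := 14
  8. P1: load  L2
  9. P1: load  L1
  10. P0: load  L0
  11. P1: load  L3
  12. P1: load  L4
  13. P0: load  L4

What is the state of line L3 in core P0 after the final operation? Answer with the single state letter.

1. P0: load  L3  bus=[BusRd]  L3: P0=E P1=I  mem[L3]=60
2. P1: store L4 := 88  bus=[BusRdX]  L4: P0=I P1=M  mem[L4]=80
3. P1: store L4 := 42  bus=[-]  L4: P0=I P1=M  mem[L4]=80
4. P0: store L1 := 23  bus=[BusRdX]  L1: P0=M P1=I  mem[L1]=30
5. P1: store L1 := 87  bus=[BusRdX,Flush]  L1: P0=I P1=M  mem[L1]=23
6. P1: load  L1  bus=[-]  L1: P0=I P1=M  mem[L1]=23
7. P0: store L0 := 14  bus=[BusRdX]  L0: P0=M P1=I  mem[L0]=10
8. P1: load  L2  bus=[BusRd]  L2: P0=I P1=E  mem[L2]=0
9. P1: load  L1  bus=[-]  L1: P0=I P1=M  mem[L1]=23
10. P0: load  L0  bus=[-]  L0: P0=M P1=I  mem[L0]=10
11. P1: load  L3  bus=[BusRd]  L3: P0=S P1=S  mem[L3]=60
12. P1: load  L4  bus=[-]  L4: P0=I P1=M  mem[L4]=80
13. P0: load  L4  bus=[BusRd,Flush]  L4: P0=S P1=S  mem[L4]=42

state = S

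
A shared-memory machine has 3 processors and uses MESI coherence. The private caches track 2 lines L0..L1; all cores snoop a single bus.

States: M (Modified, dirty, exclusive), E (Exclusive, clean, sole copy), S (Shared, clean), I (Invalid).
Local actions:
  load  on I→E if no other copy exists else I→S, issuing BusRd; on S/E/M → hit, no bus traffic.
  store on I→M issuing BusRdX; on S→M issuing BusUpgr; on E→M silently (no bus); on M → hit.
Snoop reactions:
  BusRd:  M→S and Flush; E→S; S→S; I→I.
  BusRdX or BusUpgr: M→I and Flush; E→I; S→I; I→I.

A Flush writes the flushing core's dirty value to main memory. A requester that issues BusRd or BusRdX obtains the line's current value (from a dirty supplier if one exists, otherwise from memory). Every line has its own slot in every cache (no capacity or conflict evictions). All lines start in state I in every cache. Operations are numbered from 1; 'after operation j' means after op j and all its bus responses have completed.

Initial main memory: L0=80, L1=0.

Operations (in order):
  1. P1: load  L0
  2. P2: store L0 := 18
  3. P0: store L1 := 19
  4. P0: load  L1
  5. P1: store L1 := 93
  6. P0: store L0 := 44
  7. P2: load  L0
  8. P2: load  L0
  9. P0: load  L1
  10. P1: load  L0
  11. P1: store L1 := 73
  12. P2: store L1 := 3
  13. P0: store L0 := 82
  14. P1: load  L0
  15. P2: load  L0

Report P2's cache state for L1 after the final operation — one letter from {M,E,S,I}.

[1] P1: load  L0 | P0:I, P1:E(80), P2:I | bus: BusRd
[2] P2: store L0 := 18 | P0:I, P1:I, P2:M(18) | bus: BusRdX
[3] P0: store L1 := 19 | P0:M(19), P1:I, P2:I | bus: BusRdX
[4] P0: load  L1 | P0:M(19), P1:I, P2:I | bus: none
[5] P1: store L1 := 93 | P0:I, P1:M(93), P2:I | bus: BusRdX,Flush
[6] P0: store L0 := 44 | P0:M(44), P1:I, P2:I | bus: BusRdX,Flush
[7] P2: load  L0 | P0:S(44), P1:I, P2:S(44) | bus: BusRd,Flush
[8] P2: load  L0 | P0:S(44), P1:I, P2:S(44) | bus: none
[9] P0: load  L1 | P0:S(93), P1:S(93), P2:I | bus: BusRd,Flush
[10] P1: load  L0 | P0:S(44), P1:S(44), P2:S(44) | bus: BusRd
[11] P1: store L1 := 73 | P0:I, P1:M(73), P2:I | bus: BusUpgr
[12] P2: store L1 := 3 | P0:I, P1:I, P2:M(3) | bus: BusRdX,Flush
[13] P0: store L0 := 82 | P0:M(82), P1:I, P2:I | bus: BusUpgr
[14] P1: load  L0 | P0:S(82), P1:S(82), P2:I | bus: BusRd,Flush
[15] P2: load  L0 | P0:S(82), P1:S(82), P2:S(82) | bus: BusRd

state = M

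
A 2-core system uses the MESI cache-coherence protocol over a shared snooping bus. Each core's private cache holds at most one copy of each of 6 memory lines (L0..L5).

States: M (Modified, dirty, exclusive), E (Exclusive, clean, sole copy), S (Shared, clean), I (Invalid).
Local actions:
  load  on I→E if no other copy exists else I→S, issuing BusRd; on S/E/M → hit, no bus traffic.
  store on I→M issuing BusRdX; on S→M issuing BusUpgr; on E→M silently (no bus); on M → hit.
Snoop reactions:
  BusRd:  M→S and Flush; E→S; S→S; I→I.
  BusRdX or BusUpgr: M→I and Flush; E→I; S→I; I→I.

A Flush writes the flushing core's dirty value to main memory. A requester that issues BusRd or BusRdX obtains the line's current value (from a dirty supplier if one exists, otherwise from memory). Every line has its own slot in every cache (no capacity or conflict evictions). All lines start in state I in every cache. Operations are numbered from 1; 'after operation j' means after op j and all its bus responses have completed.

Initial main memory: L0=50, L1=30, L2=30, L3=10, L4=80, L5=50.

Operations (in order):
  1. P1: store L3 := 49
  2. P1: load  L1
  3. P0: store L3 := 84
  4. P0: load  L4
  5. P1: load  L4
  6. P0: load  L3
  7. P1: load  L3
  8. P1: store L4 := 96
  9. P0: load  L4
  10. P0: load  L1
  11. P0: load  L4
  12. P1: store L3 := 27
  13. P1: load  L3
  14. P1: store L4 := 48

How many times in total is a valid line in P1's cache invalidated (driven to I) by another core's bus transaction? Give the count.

invalidations = 1

[1] P1: store L3 := 49 | P0:I, P1:M(49) | bus: BusRdX
[2] P1: load  L1 | P0:I, P1:E(30) | bus: BusRd
[3] P0: store L3 := 84 | P0:M(84), P1:I | bus: BusRdX,Flush
[4] P0: load  L4 | P0:E(80), P1:I | bus: BusRd
[5] P1: load  L4 | P0:S(80), P1:S(80) | bus: BusRd
[6] P0: load  L3 | P0:M(84), P1:I | bus: none
[7] P1: load  L3 | P0:S(84), P1:S(84) | bus: BusRd,Flush
[8] P1: store L4 := 96 | P0:I, P1:M(96) | bus: BusUpgr
[9] P0: load  L4 | P0:S(96), P1:S(96) | bus: BusRd,Flush
[10] P0: load  L1 | P0:S(30), P1:S(30) | bus: BusRd
[11] P0: load  L4 | P0:S(96), P1:S(96) | bus: none
[12] P1: store L3 := 27 | P0:I, P1:M(27) | bus: BusUpgr
[13] P1: load  L3 | P0:I, P1:M(27) | bus: none
[14] P1: store L4 := 48 | P0:I, P1:M(48) | bus: BusUpgr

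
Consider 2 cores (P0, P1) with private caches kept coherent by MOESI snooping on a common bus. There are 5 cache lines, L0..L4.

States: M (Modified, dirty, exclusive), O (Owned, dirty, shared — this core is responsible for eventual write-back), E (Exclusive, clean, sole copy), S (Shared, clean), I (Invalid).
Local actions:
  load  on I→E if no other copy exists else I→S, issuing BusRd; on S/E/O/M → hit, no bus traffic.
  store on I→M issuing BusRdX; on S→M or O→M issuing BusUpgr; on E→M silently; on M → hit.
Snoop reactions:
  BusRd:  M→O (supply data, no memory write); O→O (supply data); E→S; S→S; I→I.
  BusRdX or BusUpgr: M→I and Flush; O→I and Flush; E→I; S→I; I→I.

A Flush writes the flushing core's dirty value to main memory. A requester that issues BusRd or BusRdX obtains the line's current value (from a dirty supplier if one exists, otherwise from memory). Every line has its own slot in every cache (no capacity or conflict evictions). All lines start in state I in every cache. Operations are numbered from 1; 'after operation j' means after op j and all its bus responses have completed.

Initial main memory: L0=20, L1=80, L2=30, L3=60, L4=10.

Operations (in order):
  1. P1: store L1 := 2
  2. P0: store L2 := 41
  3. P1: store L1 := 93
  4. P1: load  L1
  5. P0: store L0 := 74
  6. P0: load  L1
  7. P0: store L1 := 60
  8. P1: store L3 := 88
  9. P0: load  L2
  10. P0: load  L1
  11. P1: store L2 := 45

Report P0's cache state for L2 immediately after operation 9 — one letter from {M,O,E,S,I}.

state = M

  op1 P1: store L1 := 2 → I/M on L1; bus BusRdX; mem=80
  op2 P0: store L2 := 41 → M/I on L2; bus BusRdX; mem=30
  op3 P1: store L1 := 93 → I/M on L1; bus (none); mem=80
  op4 P1: load  L1 → I/M on L1; bus (none); mem=80
  op5 P0: store L0 := 74 → M/I on L0; bus BusRdX; mem=20
  op6 P0: load  L1 → S/O on L1; bus BusRd; mem=80
  op7 P0: store L1 := 60 → M/I on L1; bus BusUpgr Flush; mem=93
  op8 P1: store L3 := 88 → I/M on L3; bus BusRdX; mem=60
  op9 P0: load  L2 → M/I on L2; bus (none); mem=30
  op10 P0: load  L1 → M/I on L1; bus (none); mem=93
  op11 P1: store L2 := 45 → I/M on L2; bus BusRdX Flush; mem=41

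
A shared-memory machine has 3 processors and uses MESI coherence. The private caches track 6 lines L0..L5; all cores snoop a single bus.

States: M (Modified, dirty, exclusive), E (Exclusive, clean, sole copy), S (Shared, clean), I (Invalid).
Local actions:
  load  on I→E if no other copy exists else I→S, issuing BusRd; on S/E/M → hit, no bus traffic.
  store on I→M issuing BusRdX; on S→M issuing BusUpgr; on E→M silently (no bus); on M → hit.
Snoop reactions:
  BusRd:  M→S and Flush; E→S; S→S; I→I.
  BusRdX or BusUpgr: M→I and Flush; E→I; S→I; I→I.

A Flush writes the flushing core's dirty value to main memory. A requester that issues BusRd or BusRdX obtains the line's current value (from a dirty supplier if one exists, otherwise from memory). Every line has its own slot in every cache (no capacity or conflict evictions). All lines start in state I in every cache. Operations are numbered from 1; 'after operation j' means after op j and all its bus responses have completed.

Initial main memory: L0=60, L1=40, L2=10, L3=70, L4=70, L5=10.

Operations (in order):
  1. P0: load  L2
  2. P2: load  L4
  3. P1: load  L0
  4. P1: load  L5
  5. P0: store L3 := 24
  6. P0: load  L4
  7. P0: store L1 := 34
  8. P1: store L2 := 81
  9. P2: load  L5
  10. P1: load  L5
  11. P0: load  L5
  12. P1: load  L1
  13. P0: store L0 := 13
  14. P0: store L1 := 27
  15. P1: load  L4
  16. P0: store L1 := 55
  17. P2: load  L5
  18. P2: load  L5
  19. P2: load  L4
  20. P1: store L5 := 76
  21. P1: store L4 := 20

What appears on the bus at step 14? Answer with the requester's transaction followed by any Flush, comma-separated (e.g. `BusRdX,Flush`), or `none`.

bus = BusUpgr

[1] P0: load  L2 | P0:E(10), P1:I, P2:I | bus: BusRd
[2] P2: load  L4 | P0:I, P1:I, P2:E(70) | bus: BusRd
[3] P1: load  L0 | P0:I, P1:E(60), P2:I | bus: BusRd
[4] P1: load  L5 | P0:I, P1:E(10), P2:I | bus: BusRd
[5] P0: store L3 := 24 | P0:M(24), P1:I, P2:I | bus: BusRdX
[6] P0: load  L4 | P0:S(70), P1:I, P2:S(70) | bus: BusRd
[7] P0: store L1 := 34 | P0:M(34), P1:I, P2:I | bus: BusRdX
[8] P1: store L2 := 81 | P0:I, P1:M(81), P2:I | bus: BusRdX
[9] P2: load  L5 | P0:I, P1:S(10), P2:S(10) | bus: BusRd
[10] P1: load  L5 | P0:I, P1:S(10), P2:S(10) | bus: none
[11] P0: load  L5 | P0:S(10), P1:S(10), P2:S(10) | bus: BusRd
[12] P1: load  L1 | P0:S(34), P1:S(34), P2:I | bus: BusRd,Flush
[13] P0: store L0 := 13 | P0:M(13), P1:I, P2:I | bus: BusRdX
[14] P0: store L1 := 27 | P0:M(27), P1:I, P2:I | bus: BusUpgr
[15] P1: load  L4 | P0:S(70), P1:S(70), P2:S(70) | bus: BusRd
[16] P0: store L1 := 55 | P0:M(55), P1:I, P2:I | bus: none
[17] P2: load  L5 | P0:S(10), P1:S(10), P2:S(10) | bus: none
[18] P2: load  L5 | P0:S(10), P1:S(10), P2:S(10) | bus: none
[19] P2: load  L4 | P0:S(70), P1:S(70), P2:S(70) | bus: none
[20] P1: store L5 := 76 | P0:I, P1:M(76), P2:I | bus: BusUpgr
[21] P1: store L4 := 20 | P0:I, P1:M(20), P2:I | bus: BusUpgr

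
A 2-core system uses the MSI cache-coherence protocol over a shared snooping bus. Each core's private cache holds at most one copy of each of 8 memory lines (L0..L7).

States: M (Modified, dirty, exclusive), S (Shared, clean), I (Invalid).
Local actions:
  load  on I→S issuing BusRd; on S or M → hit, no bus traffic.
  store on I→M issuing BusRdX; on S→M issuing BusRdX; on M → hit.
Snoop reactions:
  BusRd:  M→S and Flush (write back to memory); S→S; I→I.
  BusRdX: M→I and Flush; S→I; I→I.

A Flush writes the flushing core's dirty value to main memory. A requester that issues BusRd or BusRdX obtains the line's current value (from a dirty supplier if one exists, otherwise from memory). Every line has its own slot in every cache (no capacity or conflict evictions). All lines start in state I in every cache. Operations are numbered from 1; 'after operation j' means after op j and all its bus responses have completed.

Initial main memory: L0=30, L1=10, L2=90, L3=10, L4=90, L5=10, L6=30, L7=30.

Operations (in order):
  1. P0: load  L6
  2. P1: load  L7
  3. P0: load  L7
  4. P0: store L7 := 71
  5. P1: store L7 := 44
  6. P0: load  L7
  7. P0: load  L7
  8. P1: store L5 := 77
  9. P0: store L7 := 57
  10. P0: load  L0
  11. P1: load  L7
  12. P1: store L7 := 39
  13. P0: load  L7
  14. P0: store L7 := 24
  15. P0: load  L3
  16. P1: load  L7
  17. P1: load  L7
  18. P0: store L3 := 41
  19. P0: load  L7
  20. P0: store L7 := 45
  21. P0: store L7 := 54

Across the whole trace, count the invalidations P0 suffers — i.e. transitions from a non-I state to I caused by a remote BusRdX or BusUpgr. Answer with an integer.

invalidations = 2

1. P0: load  L6  bus=[BusRd]  L6: P0=S P1=I  mem[L6]=30
2. P1: load  L7  bus=[BusRd]  L7: P0=I P1=S  mem[L7]=30
3. P0: load  L7  bus=[BusRd]  L7: P0=S P1=S  mem[L7]=30
4. P0: store L7 := 71  bus=[BusRdX]  L7: P0=M P1=I  mem[L7]=30
5. P1: store L7 := 44  bus=[BusRdX,Flush]  L7: P0=I P1=M  mem[L7]=71
6. P0: load  L7  bus=[BusRd,Flush]  L7: P0=S P1=S  mem[L7]=44
7. P0: load  L7  bus=[-]  L7: P0=S P1=S  mem[L7]=44
8. P1: store L5 := 77  bus=[BusRdX]  L5: P0=I P1=M  mem[L5]=10
9. P0: store L7 := 57  bus=[BusRdX]  L7: P0=M P1=I  mem[L7]=44
10. P0: load  L0  bus=[BusRd]  L0: P0=S P1=I  mem[L0]=30
11. P1: load  L7  bus=[BusRd,Flush]  L7: P0=S P1=S  mem[L7]=57
12. P1: store L7 := 39  bus=[BusRdX]  L7: P0=I P1=M  mem[L7]=57
13. P0: load  L7  bus=[BusRd,Flush]  L7: P0=S P1=S  mem[L7]=39
14. P0: store L7 := 24  bus=[BusRdX]  L7: P0=M P1=I  mem[L7]=39
15. P0: load  L3  bus=[BusRd]  L3: P0=S P1=I  mem[L3]=10
16. P1: load  L7  bus=[BusRd,Flush]  L7: P0=S P1=S  mem[L7]=24
17. P1: load  L7  bus=[-]  L7: P0=S P1=S  mem[L7]=24
18. P0: store L3 := 41  bus=[BusRdX]  L3: P0=M P1=I  mem[L3]=10
19. P0: load  L7  bus=[-]  L7: P0=S P1=S  mem[L7]=24
20. P0: store L7 := 45  bus=[BusRdX]  L7: P0=M P1=I  mem[L7]=24
21. P0: store L7 := 54  bus=[-]  L7: P0=M P1=I  mem[L7]=24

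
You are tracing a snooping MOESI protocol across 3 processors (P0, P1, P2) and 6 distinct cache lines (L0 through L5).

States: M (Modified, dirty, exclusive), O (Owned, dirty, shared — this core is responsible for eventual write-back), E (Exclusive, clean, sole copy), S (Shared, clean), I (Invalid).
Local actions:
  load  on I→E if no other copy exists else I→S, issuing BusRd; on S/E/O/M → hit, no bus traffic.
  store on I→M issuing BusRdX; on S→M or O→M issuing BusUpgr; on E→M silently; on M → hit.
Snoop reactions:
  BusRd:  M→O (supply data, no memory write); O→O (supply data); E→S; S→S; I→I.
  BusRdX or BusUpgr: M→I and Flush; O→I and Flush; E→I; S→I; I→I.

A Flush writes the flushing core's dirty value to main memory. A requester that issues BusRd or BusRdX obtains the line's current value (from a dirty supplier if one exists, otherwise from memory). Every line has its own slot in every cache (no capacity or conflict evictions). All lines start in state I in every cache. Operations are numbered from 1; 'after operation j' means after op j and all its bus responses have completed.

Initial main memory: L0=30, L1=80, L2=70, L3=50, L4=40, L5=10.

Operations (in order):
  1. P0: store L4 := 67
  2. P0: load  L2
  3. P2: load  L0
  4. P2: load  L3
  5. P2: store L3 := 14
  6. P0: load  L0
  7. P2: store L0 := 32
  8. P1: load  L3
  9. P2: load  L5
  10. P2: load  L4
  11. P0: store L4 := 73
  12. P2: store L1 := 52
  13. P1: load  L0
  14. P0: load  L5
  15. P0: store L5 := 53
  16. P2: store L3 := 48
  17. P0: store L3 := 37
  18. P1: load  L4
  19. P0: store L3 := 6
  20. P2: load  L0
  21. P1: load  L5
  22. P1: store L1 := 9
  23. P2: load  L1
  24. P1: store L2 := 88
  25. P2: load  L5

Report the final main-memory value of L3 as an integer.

1. P0: store L4 := 67  bus=[BusRdX]  L4: P0=M P1=I P2=I  mem[L4]=40
2. P0: load  L2  bus=[BusRd]  L2: P0=E P1=I P2=I  mem[L2]=70
3. P2: load  L0  bus=[BusRd]  L0: P0=I P1=I P2=E  mem[L0]=30
4. P2: load  L3  bus=[BusRd]  L3: P0=I P1=I P2=E  mem[L3]=50
5. P2: store L3 := 14  bus=[-]  L3: P0=I P1=I P2=M  mem[L3]=50
6. P0: load  L0  bus=[BusRd]  L0: P0=S P1=I P2=S  mem[L0]=30
7. P2: store L0 := 32  bus=[BusUpgr]  L0: P0=I P1=I P2=M  mem[L0]=30
8. P1: load  L3  bus=[BusRd]  L3: P0=I P1=S P2=O  mem[L3]=50
9. P2: load  L5  bus=[BusRd]  L5: P0=I P1=I P2=E  mem[L5]=10
10. P2: load  L4  bus=[BusRd]  L4: P0=O P1=I P2=S  mem[L4]=40
11. P0: store L4 := 73  bus=[BusUpgr]  L4: P0=M P1=I P2=I  mem[L4]=40
12. P2: store L1 := 52  bus=[BusRdX]  L1: P0=I P1=I P2=M  mem[L1]=80
13. P1: load  L0  bus=[BusRd]  L0: P0=I P1=S P2=O  mem[L0]=30
14. P0: load  L5  bus=[BusRd]  L5: P0=S P1=I P2=S  mem[L5]=10
15. P0: store L5 := 53  bus=[BusUpgr]  L5: P0=M P1=I P2=I  mem[L5]=10
16. P2: store L3 := 48  bus=[BusUpgr]  L3: P0=I P1=I P2=M  mem[L3]=50
17. P0: store L3 := 37  bus=[BusRdX,Flush]  L3: P0=M P1=I P2=I  mem[L3]=48
18. P1: load  L4  bus=[BusRd]  L4: P0=O P1=S P2=I  mem[L4]=40
19. P0: store L3 := 6  bus=[-]  L3: P0=M P1=I P2=I  mem[L3]=48
20. P2: load  L0  bus=[-]  L0: P0=I P1=S P2=O  mem[L0]=30
21. P1: load  L5  bus=[BusRd]  L5: P0=O P1=S P2=I  mem[L5]=10
22. P1: store L1 := 9  bus=[BusRdX,Flush]  L1: P0=I P1=M P2=I  mem[L1]=52
23. P2: load  L1  bus=[BusRd]  L1: P0=I P1=O P2=S  mem[L1]=52
24. P1: store L2 := 88  bus=[BusRdX]  L2: P0=I P1=M P2=I  mem[L2]=70
25. P2: load  L5  bus=[BusRd]  L5: P0=O P1=S P2=S  mem[L5]=10

memory[L3] = 48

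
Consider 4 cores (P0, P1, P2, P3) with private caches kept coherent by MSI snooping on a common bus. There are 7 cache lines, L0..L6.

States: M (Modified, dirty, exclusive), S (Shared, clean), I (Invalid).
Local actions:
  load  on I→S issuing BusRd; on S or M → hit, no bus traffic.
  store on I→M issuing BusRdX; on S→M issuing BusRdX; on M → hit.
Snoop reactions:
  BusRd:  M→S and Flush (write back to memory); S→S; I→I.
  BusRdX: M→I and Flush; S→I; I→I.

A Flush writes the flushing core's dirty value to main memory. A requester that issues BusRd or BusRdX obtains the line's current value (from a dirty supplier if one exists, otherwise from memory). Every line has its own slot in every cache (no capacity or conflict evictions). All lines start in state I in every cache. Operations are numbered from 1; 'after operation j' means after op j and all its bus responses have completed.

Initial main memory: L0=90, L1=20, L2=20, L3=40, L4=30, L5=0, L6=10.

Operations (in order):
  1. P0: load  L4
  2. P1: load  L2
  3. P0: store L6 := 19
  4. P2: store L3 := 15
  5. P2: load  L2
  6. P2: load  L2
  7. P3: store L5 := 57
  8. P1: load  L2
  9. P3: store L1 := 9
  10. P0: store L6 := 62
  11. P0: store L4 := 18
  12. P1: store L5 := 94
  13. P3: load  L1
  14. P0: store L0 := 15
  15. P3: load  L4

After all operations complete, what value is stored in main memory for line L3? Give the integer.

  op1 P0: load  L4 → S/I/I/I on L4; bus BusRd; mem=30
  op2 P1: load  L2 → I/S/I/I on L2; bus BusRd; mem=20
  op3 P0: store L6 := 19 → M/I/I/I on L6; bus BusRdX; mem=10
  op4 P2: store L3 := 15 → I/I/M/I on L3; bus BusRdX; mem=40
  op5 P2: load  L2 → I/S/S/I on L2; bus BusRd; mem=20
  op6 P2: load  L2 → I/S/S/I on L2; bus (none); mem=20
  op7 P3: store L5 := 57 → I/I/I/M on L5; bus BusRdX; mem=0
  op8 P1: load  L2 → I/S/S/I on L2; bus (none); mem=20
  op9 P3: store L1 := 9 → I/I/I/M on L1; bus BusRdX; mem=20
  op10 P0: store L6 := 62 → M/I/I/I on L6; bus (none); mem=10
  op11 P0: store L4 := 18 → M/I/I/I on L4; bus BusRdX; mem=30
  op12 P1: store L5 := 94 → I/M/I/I on L5; bus BusRdX Flush; mem=57
  op13 P3: load  L1 → I/I/I/M on L1; bus (none); mem=20
  op14 P0: store L0 := 15 → M/I/I/I on L0; bus BusRdX; mem=90
  op15 P3: load  L4 → S/I/I/S on L4; bus BusRd Flush; mem=18

memory[L3] = 40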